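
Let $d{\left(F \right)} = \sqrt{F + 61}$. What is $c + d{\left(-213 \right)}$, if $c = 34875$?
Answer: $34875 + 2 i \sqrt{38} \approx 34875.0 + 12.329 i$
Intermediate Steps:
$d{\left(F \right)} = \sqrt{61 + F}$
$c + d{\left(-213 \right)} = 34875 + \sqrt{61 - 213} = 34875 + \sqrt{-152} = 34875 + 2 i \sqrt{38}$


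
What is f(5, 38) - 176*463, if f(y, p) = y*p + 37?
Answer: -81261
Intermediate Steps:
f(y, p) = 37 + p*y (f(y, p) = p*y + 37 = 37 + p*y)
f(5, 38) - 176*463 = (37 + 38*5) - 176*463 = (37 + 190) - 81488 = 227 - 81488 = -81261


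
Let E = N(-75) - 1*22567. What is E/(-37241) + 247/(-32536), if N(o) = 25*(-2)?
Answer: 726668185/1211673176 ≈ 0.59972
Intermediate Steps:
N(o) = -50
E = -22617 (E = -50 - 1*22567 = -50 - 22567 = -22617)
E/(-37241) + 247/(-32536) = -22617/(-37241) + 247/(-32536) = -22617*(-1/37241) + 247*(-1/32536) = 22617/37241 - 247/32536 = 726668185/1211673176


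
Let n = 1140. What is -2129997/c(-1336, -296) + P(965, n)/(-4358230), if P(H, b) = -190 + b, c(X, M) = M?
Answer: 25089233903/3486584 ≈ 7195.9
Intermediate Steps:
-2129997/c(-1336, -296) + P(965, n)/(-4358230) = -2129997/(-296) + (-190 + 1140)/(-4358230) = -2129997*(-1/296) + 950*(-1/4358230) = 2129997/296 - 95/435823 = 25089233903/3486584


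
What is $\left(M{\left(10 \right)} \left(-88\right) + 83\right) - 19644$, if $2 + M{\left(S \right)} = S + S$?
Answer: $-21145$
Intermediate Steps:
$M{\left(S \right)} = -2 + 2 S$ ($M{\left(S \right)} = -2 + \left(S + S\right) = -2 + 2 S$)
$\left(M{\left(10 \right)} \left(-88\right) + 83\right) - 19644 = \left(\left(-2 + 2 \cdot 10\right) \left(-88\right) + 83\right) - 19644 = \left(\left(-2 + 20\right) \left(-88\right) + 83\right) - 19644 = \left(18 \left(-88\right) + 83\right) - 19644 = \left(-1584 + 83\right) - 19644 = -1501 - 19644 = -21145$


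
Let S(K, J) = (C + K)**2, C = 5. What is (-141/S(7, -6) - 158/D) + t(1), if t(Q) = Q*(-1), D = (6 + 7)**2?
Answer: -23639/8112 ≈ -2.9141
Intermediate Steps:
D = 169 (D = 13**2 = 169)
t(Q) = -Q
S(K, J) = (5 + K)**2
(-141/S(7, -6) - 158/D) + t(1) = (-141/(5 + 7)**2 - 158/169) - 1*1 = (-141/(12**2) - 158*1/169) - 1 = (-141/144 - 158/169) - 1 = (-141*1/144 - 158/169) - 1 = (-47/48 - 158/169) - 1 = -15527/8112 - 1 = -23639/8112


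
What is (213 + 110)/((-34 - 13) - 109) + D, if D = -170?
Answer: -26843/156 ≈ -172.07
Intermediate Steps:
(213 + 110)/((-34 - 13) - 109) + D = (213 + 110)/((-34 - 13) - 109) - 170 = 323/(-47 - 109) - 170 = 323/(-156) - 170 = 323*(-1/156) - 170 = -323/156 - 170 = -26843/156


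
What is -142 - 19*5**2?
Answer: -617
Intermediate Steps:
-142 - 19*5**2 = -142 - 19*25 = -142 - 475 = -617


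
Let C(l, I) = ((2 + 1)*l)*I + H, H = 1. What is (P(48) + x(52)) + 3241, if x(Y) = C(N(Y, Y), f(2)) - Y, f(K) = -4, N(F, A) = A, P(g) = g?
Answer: 2614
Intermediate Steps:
C(l, I) = 1 + 3*I*l (C(l, I) = ((2 + 1)*l)*I + 1 = (3*l)*I + 1 = 3*I*l + 1 = 1 + 3*I*l)
x(Y) = 1 - 13*Y (x(Y) = (1 + 3*(-4)*Y) - Y = (1 - 12*Y) - Y = 1 - 13*Y)
(P(48) + x(52)) + 3241 = (48 + (1 - 13*52)) + 3241 = (48 + (1 - 676)) + 3241 = (48 - 675) + 3241 = -627 + 3241 = 2614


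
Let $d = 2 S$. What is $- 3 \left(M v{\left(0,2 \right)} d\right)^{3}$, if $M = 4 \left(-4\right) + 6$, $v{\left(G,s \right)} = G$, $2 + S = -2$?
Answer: $0$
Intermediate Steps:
$S = -4$ ($S = -2 - 2 = -4$)
$d = -8$ ($d = 2 \left(-4\right) = -8$)
$M = -10$ ($M = -16 + 6 = -10$)
$- 3 \left(M v{\left(0,2 \right)} d\right)^{3} = - 3 \left(\left(-10\right) 0 \left(-8\right)\right)^{3} = - 3 \left(0 \left(-8\right)\right)^{3} = - 3 \cdot 0^{3} = \left(-3\right) 0 = 0$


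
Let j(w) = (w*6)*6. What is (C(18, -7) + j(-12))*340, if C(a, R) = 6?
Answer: -144840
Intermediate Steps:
j(w) = 36*w (j(w) = (6*w)*6 = 36*w)
(C(18, -7) + j(-12))*340 = (6 + 36*(-12))*340 = (6 - 432)*340 = -426*340 = -144840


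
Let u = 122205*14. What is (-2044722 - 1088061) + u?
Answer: -1421913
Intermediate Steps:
u = 1710870
(-2044722 - 1088061) + u = (-2044722 - 1088061) + 1710870 = -3132783 + 1710870 = -1421913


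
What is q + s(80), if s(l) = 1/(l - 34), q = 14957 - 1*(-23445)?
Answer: 1766493/46 ≈ 38402.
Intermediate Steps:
q = 38402 (q = 14957 + 23445 = 38402)
s(l) = 1/(-34 + l)
q + s(80) = 38402 + 1/(-34 + 80) = 38402 + 1/46 = 1766493/46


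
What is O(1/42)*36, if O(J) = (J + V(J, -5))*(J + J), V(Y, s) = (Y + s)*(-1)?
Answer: 60/7 ≈ 8.5714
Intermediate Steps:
V(Y, s) = -Y - s
O(J) = 10*J (O(J) = (J + (-J - 1*(-5)))*(J + J) = (J + (-J + 5))*(2*J) = (J + (5 - J))*(2*J) = 5*(2*J) = 10*J)
O(1/42)*36 = (10/42)*36 = (10*(1/42))*36 = (5/21)*36 = 60/7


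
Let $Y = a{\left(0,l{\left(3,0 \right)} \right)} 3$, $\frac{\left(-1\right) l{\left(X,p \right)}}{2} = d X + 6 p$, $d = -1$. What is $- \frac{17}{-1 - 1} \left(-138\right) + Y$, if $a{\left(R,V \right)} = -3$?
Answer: $-1182$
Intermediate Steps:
$l{\left(X,p \right)} = - 12 p + 2 X$ ($l{\left(X,p \right)} = - 2 \left(- X + 6 p\right) = - 12 p + 2 X$)
$Y = -9$ ($Y = \left(-3\right) 3 = -9$)
$- \frac{17}{-1 - 1} \left(-138\right) + Y = - \frac{17}{-1 - 1} \left(-138\right) - 9 = - \frac{17}{-2} \left(-138\right) - 9 = \left(-17\right) \left(- \frac{1}{2}\right) \left(-138\right) - 9 = \frac{17}{2} \left(-138\right) - 9 = -1173 - 9 = -1182$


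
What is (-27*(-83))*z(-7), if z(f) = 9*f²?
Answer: 988281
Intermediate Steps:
(-27*(-83))*z(-7) = (-27*(-83))*(9*(-7)²) = 2241*(9*49) = 2241*441 = 988281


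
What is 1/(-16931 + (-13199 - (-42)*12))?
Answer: -1/29626 ≈ -3.3754e-5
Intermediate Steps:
1/(-16931 + (-13199 - (-42)*12)) = 1/(-16931 + (-13199 - 1*(-504))) = 1/(-16931 + (-13199 + 504)) = 1/(-16931 - 12695) = 1/(-29626) = -1/29626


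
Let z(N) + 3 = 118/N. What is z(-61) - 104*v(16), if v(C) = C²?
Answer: -1624365/61 ≈ -26629.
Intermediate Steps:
z(N) = -3 + 118/N
z(-61) - 104*v(16) = (-3 + 118/(-61)) - 104*16² = (-3 + 118*(-1/61)) - 104*256 = (-3 - 118/61) - 1*26624 = -301/61 - 26624 = -1624365/61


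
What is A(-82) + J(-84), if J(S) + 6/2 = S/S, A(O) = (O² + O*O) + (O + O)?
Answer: 13282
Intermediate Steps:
A(O) = 2*O + 2*O² (A(O) = (O² + O²) + 2*O = 2*O² + 2*O = 2*O + 2*O²)
J(S) = -2 (J(S) = -3 + S/S = -3 + 1 = -2)
A(-82) + J(-84) = 2*(-82)*(1 - 82) - 2 = 2*(-82)*(-81) - 2 = 13284 - 2 = 13282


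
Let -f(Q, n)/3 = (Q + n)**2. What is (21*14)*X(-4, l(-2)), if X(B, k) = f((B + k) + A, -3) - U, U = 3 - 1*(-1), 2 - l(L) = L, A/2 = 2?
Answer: -2058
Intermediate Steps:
A = 4 (A = 2*2 = 4)
f(Q, n) = -3*(Q + n)**2
l(L) = 2 - L
U = 4 (U = 3 + 1 = 4)
X(B, k) = -4 - 3*(1 + B + k)**2 (X(B, k) = -3*(((B + k) + 4) - 3)**2 - 1*4 = -3*((4 + B + k) - 3)**2 - 4 = -3*(1 + B + k)**2 - 4 = -4 - 3*(1 + B + k)**2)
(21*14)*X(-4, l(-2)) = (21*14)*(-4 - 3*(1 - 4 + (2 - 1*(-2)))**2) = 294*(-4 - 3*(1 - 4 + (2 + 2))**2) = 294*(-4 - 3*(1 - 4 + 4)**2) = 294*(-4 - 3*1**2) = 294*(-4 - 3*1) = 294*(-4 - 3) = 294*(-7) = -2058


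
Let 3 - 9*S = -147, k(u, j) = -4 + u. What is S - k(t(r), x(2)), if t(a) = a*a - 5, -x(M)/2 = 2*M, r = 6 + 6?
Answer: -355/3 ≈ -118.33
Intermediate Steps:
r = 12
x(M) = -4*M
t(a) = -5 + a² (t(a) = a² - 5 = -5 + a²)
S = 50/3 (S = ⅓ - ⅑*(-147) = ⅓ + 49/3 = 50/3 ≈ 16.667)
S - k(t(r), x(2)) = 50/3 - (-4 + (-5 + 12²)) = 50/3 - (-4 + (-5 + 144)) = 50/3 - (-4 + 139) = 50/3 - 1*135 = 50/3 - 135 = -355/3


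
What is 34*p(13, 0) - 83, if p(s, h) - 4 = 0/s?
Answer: 53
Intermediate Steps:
p(s, h) = 4 (p(s, h) = 4 + 0/s = 4 + 0 = 4)
34*p(13, 0) - 83 = 34*4 - 83 = 136 - 83 = 53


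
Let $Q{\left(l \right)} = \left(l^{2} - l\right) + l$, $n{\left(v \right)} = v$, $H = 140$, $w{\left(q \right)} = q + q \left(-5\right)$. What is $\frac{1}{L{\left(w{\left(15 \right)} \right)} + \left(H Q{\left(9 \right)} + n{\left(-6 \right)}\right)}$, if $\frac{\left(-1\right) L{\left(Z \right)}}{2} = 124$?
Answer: $\frac{1}{11086} \approx 9.0204 \cdot 10^{-5}$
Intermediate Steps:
$w{\left(q \right)} = - 4 q$ ($w{\left(q \right)} = q - 5 q = - 4 q$)
$L{\left(Z \right)} = -248$ ($L{\left(Z \right)} = \left(-2\right) 124 = -248$)
$Q{\left(l \right)} = l^{2}$
$\frac{1}{L{\left(w{\left(15 \right)} \right)} + \left(H Q{\left(9 \right)} + n{\left(-6 \right)}\right)} = \frac{1}{-248 - \left(6 - 140 \cdot 9^{2}\right)} = \frac{1}{-248 + \left(140 \cdot 81 - 6\right)} = \frac{1}{-248 + \left(11340 - 6\right)} = \frac{1}{-248 + 11334} = \frac{1}{11086}$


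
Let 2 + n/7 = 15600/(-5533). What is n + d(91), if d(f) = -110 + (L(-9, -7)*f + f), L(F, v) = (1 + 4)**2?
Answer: 12295786/5533 ≈ 2222.3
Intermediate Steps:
L(F, v) = 25 (L(F, v) = 5**2 = 25)
d(f) = -110 + 26*f (d(f) = -110 + (25*f + f) = -110 + 26*f)
n = -186662/5533 (n = -14 + 7*(15600/(-5533)) = -14 + 7*(15600*(-1/5533)) = -14 + 7*(-15600/5533) = -14 - 109200/5533 = -186662/5533 ≈ -33.736)
n + d(91) = -186662/5533 + (-110 + 26*91) = -186662/5533 + (-110 + 2366) = -186662/5533 + 2256 = 12295786/5533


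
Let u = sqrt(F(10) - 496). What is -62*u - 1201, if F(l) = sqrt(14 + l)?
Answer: -1201 - 62*I*sqrt(496 - 2*sqrt(6)) ≈ -1201.0 - 1374.0*I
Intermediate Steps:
u = sqrt(-496 + 2*sqrt(6)) (u = sqrt(sqrt(14 + 10) - 496) = sqrt(sqrt(24) - 496) = sqrt(2*sqrt(6) - 496) = sqrt(-496 + 2*sqrt(6)) ≈ 22.161*I)
-62*u - 1201 = -62*sqrt(-496 + 2*sqrt(6)) - 1201 = -1201 - 62*sqrt(-496 + 2*sqrt(6))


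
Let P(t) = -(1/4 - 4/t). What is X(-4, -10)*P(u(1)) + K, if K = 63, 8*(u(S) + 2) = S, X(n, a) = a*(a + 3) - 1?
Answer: -2029/20 ≈ -101.45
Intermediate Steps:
X(n, a) = -1 + a*(3 + a) (X(n, a) = a*(3 + a) - 1 = -1 + a*(3 + a))
u(S) = -2 + S/8
P(t) = -1/4 + 4/t (P(t) = -(1*(1/4) - 4/t) = -(1/4 - 4/t) = -1/4 + 4/t)
X(-4, -10)*P(u(1)) + K = (-1 + (-10)**2 + 3*(-10))*((16 - (-2 + (1/8)*1))/(4*(-2 + (1/8)*1))) + 63 = (-1 + 100 - 30)*((16 - (-2 + 1/8))/(4*(-2 + 1/8))) + 63 = 69*((16 - 1*(-15/8))/(4*(-15/8))) + 63 = 69*((1/4)*(-8/15)*(16 + 15/8)) + 63 = 69*((1/4)*(-8/15)*(143/8)) + 63 = 69*(-143/60) + 63 = -3289/20 + 63 = -2029/20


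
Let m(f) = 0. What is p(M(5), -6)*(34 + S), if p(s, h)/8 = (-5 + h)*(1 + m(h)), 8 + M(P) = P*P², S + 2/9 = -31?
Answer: -2200/9 ≈ -244.44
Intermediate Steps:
S = -281/9 (S = -2/9 - 31 = -281/9 ≈ -31.222)
M(P) = -8 + P³ (M(P) = -8 + P*P² = -8 + P³)
p(s, h) = -40 + 8*h (p(s, h) = 8*((-5 + h)*(1 + 0)) = 8*((-5 + h)*1) = 8*(-5 + h) = -40 + 8*h)
p(M(5), -6)*(34 + S) = (-40 + 8*(-6))*(34 - 281/9) = (-40 - 48)*(25/9) = -88*25/9 = -2200/9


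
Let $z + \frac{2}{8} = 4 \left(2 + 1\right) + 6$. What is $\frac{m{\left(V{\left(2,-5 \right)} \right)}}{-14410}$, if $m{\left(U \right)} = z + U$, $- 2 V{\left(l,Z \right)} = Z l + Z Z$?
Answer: $- \frac{41}{57640} \approx -0.00071131$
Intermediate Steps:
$z = \frac{71}{4}$ ($z = - \frac{1}{4} + \left(4 \left(2 + 1\right) + 6\right) = - \frac{1}{4} + \left(4 \cdot 3 + 6\right) = - \frac{1}{4} + \left(12 + 6\right) = - \frac{1}{4} + 18 = \frac{71}{4} \approx 17.75$)
$V{\left(l,Z \right)} = - \frac{Z^{2}}{2} - \frac{Z l}{2}$ ($V{\left(l,Z \right)} = - \frac{Z l + Z Z}{2} = - \frac{Z l + Z^{2}}{2} = - \frac{Z^{2} + Z l}{2} = - \frac{Z^{2}}{2} - \frac{Z l}{2}$)
$m{\left(U \right)} = \frac{71}{4} + U$
$\frac{m{\left(V{\left(2,-5 \right)} \right)}}{-14410} = \frac{\frac{71}{4} - - \frac{5 \left(-5 + 2\right)}{2}}{-14410} = \left(\frac{71}{4} - \left(- \frac{5}{2}\right) \left(-3\right)\right) \left(- \frac{1}{14410}\right) = \left(\frac{71}{4} - \frac{15}{2}\right) \left(- \frac{1}{14410}\right) = \frac{41}{4} \left(- \frac{1}{14410}\right) = - \frac{41}{57640}$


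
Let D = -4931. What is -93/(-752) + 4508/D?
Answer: -2931433/3708112 ≈ -0.79055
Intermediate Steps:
-93/(-752) + 4508/D = -93/(-752) + 4508/(-4931) = -93*(-1/752) + 4508*(-1/4931) = 93/752 - 4508/4931 = -2931433/3708112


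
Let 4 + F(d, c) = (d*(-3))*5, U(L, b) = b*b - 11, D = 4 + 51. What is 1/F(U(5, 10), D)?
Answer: -1/1339 ≈ -0.00074683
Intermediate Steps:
D = 55
U(L, b) = -11 + b² (U(L, b) = b² - 11 = -11 + b²)
F(d, c) = -4 - 15*d (F(d, c) = -4 + (d*(-3))*5 = -4 - 3*d*5 = -4 - 15*d)
1/F(U(5, 10), D) = 1/(-4 - 15*(-11 + 10²)) = 1/(-4 - 15*(-11 + 100)) = 1/(-4 - 15*89) = 1/(-4 - 1335) = 1/(-1339) = -1/1339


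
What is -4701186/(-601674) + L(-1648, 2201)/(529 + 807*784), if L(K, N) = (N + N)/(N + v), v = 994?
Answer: 22326537932513/2857426539435 ≈ 7.8135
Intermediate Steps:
L(K, N) = 2*N/(994 + N) (L(K, N) = (N + N)/(N + 994) = (2*N)/(994 + N) = 2*N/(994 + N))
-4701186/(-601674) + L(-1648, 2201)/(529 + 807*784) = -4701186/(-601674) + (2*2201/(994 + 2201))/(529 + 807*784) = -4701186*(-1/601674) + (2*2201/3195)/(529 + 632688) = 783531/100279 + (2*2201*(1/3195))/633217 = 783531/100279 + (62/45)*(1/633217) = 783531/100279 + 62/28494765 = 22326537932513/2857426539435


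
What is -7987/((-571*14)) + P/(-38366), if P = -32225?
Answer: 20144139/10953493 ≈ 1.8391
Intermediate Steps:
-7987/((-571*14)) + P/(-38366) = -7987/((-571*14)) - 32225/(-38366) = -7987/(-7994) - 32225*(-1/38366) = -7987*(-1/7994) + 32225/38366 = 1141/1142 + 32225/38366 = 20144139/10953493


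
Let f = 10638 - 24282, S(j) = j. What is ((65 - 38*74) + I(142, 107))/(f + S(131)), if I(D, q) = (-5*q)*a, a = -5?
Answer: 72/13513 ≈ 0.0053282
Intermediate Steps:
I(D, q) = 25*q (I(D, q) = -5*q*(-5) = 25*q)
f = -13644
((65 - 38*74) + I(142, 107))/(f + S(131)) = ((65 - 38*74) + 25*107)/(-13644 + 131) = ((65 - 2812) + 2675)/(-13513) = (-2747 + 2675)*(-1/13513) = -72*(-1/13513) = 72/13513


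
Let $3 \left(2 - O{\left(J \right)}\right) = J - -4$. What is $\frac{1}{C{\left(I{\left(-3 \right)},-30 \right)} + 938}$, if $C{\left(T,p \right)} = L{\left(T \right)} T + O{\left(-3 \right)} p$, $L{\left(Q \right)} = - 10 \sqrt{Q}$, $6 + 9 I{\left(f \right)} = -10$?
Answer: $\frac{80919}{71907272} - \frac{270 i}{8988409} \approx 0.0011253 - 3.0039 \cdot 10^{-5} i$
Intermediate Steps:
$I{\left(f \right)} = - \frac{16}{9}$ ($I{\left(f \right)} = - \frac{2}{3} + \frac{1}{9} \left(-10\right) = - \frac{2}{3} - \frac{10}{9} = - \frac{16}{9}$)
$O{\left(J \right)} = \frac{2}{3} - \frac{J}{3}$ ($O{\left(J \right)} = 2 - \frac{J - -4}{3} = 2 - \frac{J + 4}{3} = 2 - \frac{4 + J}{3} = 2 - \left(\frac{4}{3} + \frac{J}{3}\right) = \frac{2}{3} - \frac{J}{3}$)
$C{\left(T,p \right)} = - 10 T^{\frac{3}{2}} + \frac{5 p}{3}$ ($C{\left(T,p \right)} = - 10 \sqrt{T} T + \left(\frac{2}{3} - -1\right) p = - 10 T^{\frac{3}{2}} + \left(\frac{2}{3} + 1\right) p = - 10 T^{\frac{3}{2}} + \frac{5 p}{3}$)
$\frac{1}{C{\left(I{\left(-3 \right)},-30 \right)} + 938} = \frac{1}{\left(- 10 \left(- \frac{16}{9}\right)^{\frac{3}{2}} + \frac{5}{3} \left(-30\right)\right) + 938} = \frac{1}{\left(- 10 \left(- \frac{64 i}{27}\right) - 50\right) + 938} = \frac{1}{\left(\frac{640 i}{27} - 50\right) + 938} = \frac{1}{\left(-50 + \frac{640 i}{27}\right) + 938} = \frac{1}{888 + \frac{640 i}{27}} = \frac{729 \left(888 - \frac{640 i}{27}\right)}{575258176}$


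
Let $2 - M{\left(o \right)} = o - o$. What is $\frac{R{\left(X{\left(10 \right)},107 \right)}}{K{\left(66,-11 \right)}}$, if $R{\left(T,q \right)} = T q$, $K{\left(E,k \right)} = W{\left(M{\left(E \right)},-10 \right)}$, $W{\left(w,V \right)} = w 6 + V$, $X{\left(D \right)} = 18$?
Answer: $963$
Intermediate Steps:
$M{\left(o \right)} = 2$ ($M{\left(o \right)} = 2 - \left(o - o\right) = 2 - 0 = 2 + 0 = 2$)
$W{\left(w,V \right)} = V + 6 w$ ($W{\left(w,V \right)} = 6 w + V = V + 6 w$)
$K{\left(E,k \right)} = 2$ ($K{\left(E,k \right)} = -10 + 6 \cdot 2 = -10 + 12 = 2$)
$\frac{R{\left(X{\left(10 \right)},107 \right)}}{K{\left(66,-11 \right)}} = \frac{18 \cdot 107}{2} = 1926 \cdot \frac{1}{2} = 963$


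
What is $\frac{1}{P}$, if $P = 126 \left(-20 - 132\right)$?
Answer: $- \frac{1}{19152} \approx -5.2214 \cdot 10^{-5}$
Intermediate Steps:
$P = -19152$ ($P = 126 \left(-152\right) = -19152$)
$\frac{1}{P} = \frac{1}{-19152} = - \frac{1}{19152}$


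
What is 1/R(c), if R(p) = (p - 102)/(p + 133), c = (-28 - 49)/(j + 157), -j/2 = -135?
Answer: -8102/6233 ≈ -1.2999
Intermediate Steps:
j = 270 (j = -2*(-135) = 270)
c = -11/61 (c = (-28 - 49)/(270 + 157) = -77/427 = -77*1/427 = -11/61 ≈ -0.18033)
R(p) = (-102 + p)/(133 + p)
1/R(c) = 1/((-102 - 11/61)/(133 - 11/61)) = 1/(-6233/61/(8102/61)) = 1/((61/8102)*(-6233/61)) = 1/(-6233/8102) = -8102/6233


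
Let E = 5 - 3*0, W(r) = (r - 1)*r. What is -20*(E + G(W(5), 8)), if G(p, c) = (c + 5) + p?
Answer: -760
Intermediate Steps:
W(r) = r*(-1 + r) (W(r) = (-1 + r)*r = r*(-1 + r))
G(p, c) = 5 + c + p (G(p, c) = (5 + c) + p = 5 + c + p)
E = 5 (E = 5 + 0 = 5)
-20*(E + G(W(5), 8)) = -20*(5 + (5 + 8 + 5*(-1 + 5))) = -20*(5 + (5 + 8 + 5*4)) = -20*(5 + (5 + 8 + 20)) = -20*(5 + 33) = -20*38 = -760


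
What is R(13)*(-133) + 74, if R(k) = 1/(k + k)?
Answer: 1791/26 ≈ 68.885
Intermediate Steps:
R(k) = 1/(2*k)
R(13)*(-133) + 74 = ((1/2)/13)*(-133) + 74 = ((1/2)*(1/13))*(-133) + 74 = (1/26)*(-133) + 74 = -133/26 + 74 = 1791/26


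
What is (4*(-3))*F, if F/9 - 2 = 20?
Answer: -2376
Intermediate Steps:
F = 198 (F = 18 + 9*20 = 18 + 180 = 198)
(4*(-3))*F = (4*(-3))*198 = -12*198 = -2376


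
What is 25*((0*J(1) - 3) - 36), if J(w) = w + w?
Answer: -975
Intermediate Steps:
J(w) = 2*w
25*((0*J(1) - 3) - 36) = 25*((0*(2*1) - 3) - 36) = 25*((0*2 - 3) - 36) = 25*((0 - 3) - 36) = 25*(-3 - 36) = 25*(-39) = -975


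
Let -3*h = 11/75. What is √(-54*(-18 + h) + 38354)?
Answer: 4*√61451/5 ≈ 198.31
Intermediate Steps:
h = -11/225 (h = -11/(3*75) = -⅓*11/75 = -11/225 ≈ -0.048889)
√(-54*(-18 + h) + 38354) = √(-54*(-18 - 11/225) + 38354) = √(-54*(-4061/225) + 38354) = √(24366/25 + 38354) = √(983216/25) = 4*√61451/5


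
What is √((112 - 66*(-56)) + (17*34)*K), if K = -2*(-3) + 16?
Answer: 18*√51 ≈ 128.55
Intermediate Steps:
K = 22 (K = 6 + 16 = 22)
√((112 - 66*(-56)) + (17*34)*K) = √((112 - 66*(-56)) + (17*34)*22) = √((112 + 3696) + 578*22) = √(3808 + 12716) = √16524 = 18*√51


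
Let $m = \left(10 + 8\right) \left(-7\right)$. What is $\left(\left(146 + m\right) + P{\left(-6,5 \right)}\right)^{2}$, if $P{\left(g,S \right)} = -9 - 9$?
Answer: $4$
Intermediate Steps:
$P{\left(g,S \right)} = -18$
$m = -126$ ($m = 18 \left(-7\right) = -126$)
$\left(\left(146 + m\right) + P{\left(-6,5 \right)}\right)^{2} = \left(\left(146 - 126\right) - 18\right)^{2} = \left(20 - 18\right)^{2} = 2^{2} = 4$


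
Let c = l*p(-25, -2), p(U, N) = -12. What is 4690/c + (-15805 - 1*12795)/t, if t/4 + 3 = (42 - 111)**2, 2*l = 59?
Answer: -53090/3599 ≈ -14.751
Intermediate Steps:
l = 59/2 (l = (1/2)*59 = 59/2 ≈ 29.500)
c = -354 (c = (59/2)*(-12) = -354)
t = 19032 (t = -12 + 4*(42 - 111)**2 = -12 + 4*(-69)**2 = -12 + 4*4761 = -12 + 19044 = 19032)
4690/c + (-15805 - 1*12795)/t = 4690/(-354) + (-15805 - 1*12795)/19032 = 4690*(-1/354) + (-15805 - 12795)*(1/19032) = -2345/177 - 28600*1/19032 = -2345/177 - 275/183 = -53090/3599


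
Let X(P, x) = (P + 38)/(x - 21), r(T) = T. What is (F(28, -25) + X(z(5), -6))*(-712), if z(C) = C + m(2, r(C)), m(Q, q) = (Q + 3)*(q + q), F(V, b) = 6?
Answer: -16376/9 ≈ -1819.6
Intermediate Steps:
m(Q, q) = 2*q*(3 + Q) (m(Q, q) = (3 + Q)*(2*q) = 2*q*(3 + Q))
z(C) = 11*C (z(C) = C + 2*C*(3 + 2) = C + 2*C*5 = C + 10*C = 11*C)
X(P, x) = (38 + P)/(-21 + x)
(F(28, -25) + X(z(5), -6))*(-712) = (6 + (38 + 11*5)/(-21 - 6))*(-712) = (6 + (38 + 55)/(-27))*(-712) = (6 - 1/27*93)*(-712) = (6 - 31/9)*(-712) = (23/9)*(-712) = -16376/9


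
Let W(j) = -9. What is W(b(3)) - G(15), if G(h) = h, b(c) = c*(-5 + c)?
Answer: -24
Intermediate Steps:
W(b(3)) - G(15) = -9 - 1*15 = -9 - 15 = -24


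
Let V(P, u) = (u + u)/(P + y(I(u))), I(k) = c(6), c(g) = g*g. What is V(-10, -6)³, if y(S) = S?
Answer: -216/2197 ≈ -0.098316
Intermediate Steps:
c(g) = g²
I(k) = 36 (I(k) = 6² = 36)
V(P, u) = 2*u/(36 + P) (V(P, u) = (u + u)/(P + 36) = (2*u)/(36 + P) = 2*u/(36 + P))
V(-10, -6)³ = (2*(-6)/(36 - 10))³ = (2*(-6)/26)³ = (2*(-6)*(1/26))³ = (-6/13)³ = -216/2197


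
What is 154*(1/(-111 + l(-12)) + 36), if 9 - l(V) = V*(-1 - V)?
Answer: 83237/15 ≈ 5549.1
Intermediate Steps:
l(V) = 9 - V*(-1 - V)
154*(1/(-111 + l(-12)) + 36) = 154*(1/(-111 + (9 - 12 + (-12)²)) + 36) = 154*(1/(-111 + (9 - 12 + 144)) + 36) = 154*(1/(-111 + 141) + 36) = 154*(1/30 + 36) = 154*(1081/30) = 83237/15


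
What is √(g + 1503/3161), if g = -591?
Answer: 2*I*√1475118582/3161 ≈ 24.301*I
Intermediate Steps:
√(g + 1503/3161) = √(-591 + 1503/3161) = √(-1866648/3161) = 2*I*√1475118582/3161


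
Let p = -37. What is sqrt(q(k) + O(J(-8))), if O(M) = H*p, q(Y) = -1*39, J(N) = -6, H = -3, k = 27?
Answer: 6*sqrt(2) ≈ 8.4853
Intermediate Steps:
q(Y) = -39
O(M) = 111 (O(M) = -3*(-37) = 111)
sqrt(q(k) + O(J(-8))) = sqrt(-39 + 111) = sqrt(72) = 6*sqrt(2)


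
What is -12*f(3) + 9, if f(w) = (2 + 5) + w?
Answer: -111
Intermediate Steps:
f(w) = 7 + w
-12*f(3) + 9 = -12*(7 + 3) + 9 = -12*10 + 9 = -120 + 9 = -111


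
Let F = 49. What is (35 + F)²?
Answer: 7056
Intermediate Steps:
(35 + F)² = (35 + 49)² = 84² = 7056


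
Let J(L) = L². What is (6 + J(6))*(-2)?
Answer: -84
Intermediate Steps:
(6 + J(6))*(-2) = (6 + 6²)*(-2) = (6 + 36)*(-2) = 42*(-2) = -84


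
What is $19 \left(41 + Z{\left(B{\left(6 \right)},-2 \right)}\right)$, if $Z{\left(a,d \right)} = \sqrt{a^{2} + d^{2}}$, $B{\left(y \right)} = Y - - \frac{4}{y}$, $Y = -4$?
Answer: $779 + \frac{38 \sqrt{34}}{3} \approx 852.86$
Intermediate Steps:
$B{\left(y \right)} = -4 + \frac{4}{y}$ ($B{\left(y \right)} = -4 - - \frac{4}{y} = -4 + \frac{4}{y}$)
$19 \left(41 + Z{\left(B{\left(6 \right)},-2 \right)}\right) = 19 \left(41 + \sqrt{\left(-4 + \frac{4}{6}\right)^{2} + \left(-2\right)^{2}}\right) = 19 \left(41 + \sqrt{\left(-4 + 4 \cdot \frac{1}{6}\right)^{2} + 4}\right) = 19 \left(41 + \sqrt{\left(-4 + \frac{2}{3}\right)^{2} + 4}\right) = 19 \left(41 + \sqrt{\left(- \frac{10}{3}\right)^{2} + 4}\right) = 19 \left(41 + \sqrt{\frac{100}{9} + 4}\right) = 19 \left(41 + \sqrt{\frac{136}{9}}\right) = 19 \left(41 + \frac{2 \sqrt{34}}{3}\right) = 779 + \frac{38 \sqrt{34}}{3}$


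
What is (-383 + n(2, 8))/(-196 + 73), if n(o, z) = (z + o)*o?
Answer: 121/41 ≈ 2.9512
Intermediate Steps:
n(o, z) = o*(o + z) (n(o, z) = (o + z)*o = o*(o + z))
(-383 + n(2, 8))/(-196 + 73) = (-383 + 2*(2 + 8))/(-196 + 73) = (-383 + 2*10)/(-123) = (-383 + 20)*(-1/123) = -363*(-1/123) = 121/41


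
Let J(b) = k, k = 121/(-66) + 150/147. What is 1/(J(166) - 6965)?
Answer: -294/2047949 ≈ -0.00014356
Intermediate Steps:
k = -239/294 (k = 121*(-1/66) + 150*(1/147) = -11/6 + 50/49 = -239/294 ≈ -0.81293)
J(b) = -239/294
1/(J(166) - 6965) = 1/(-239/294 - 6965) = 1/(-2047949/294) = -294/2047949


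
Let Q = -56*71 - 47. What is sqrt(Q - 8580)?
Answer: I*sqrt(12603) ≈ 112.26*I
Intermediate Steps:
Q = -4023 (Q = -3976 - 47 = -4023)
sqrt(Q - 8580) = sqrt(-4023 - 8580) = sqrt(-12603) = I*sqrt(12603)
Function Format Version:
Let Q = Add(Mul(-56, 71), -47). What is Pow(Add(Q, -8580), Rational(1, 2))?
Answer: Mul(I, Pow(12603, Rational(1, 2))) ≈ Mul(112.26, I)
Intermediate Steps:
Q = -4023 (Q = Add(-3976, -47) = -4023)
Pow(Add(Q, -8580), Rational(1, 2)) = Pow(Add(-4023, -8580), Rational(1, 2)) = Pow(-12603, Rational(1, 2)) = Mul(I, Pow(12603, Rational(1, 2)))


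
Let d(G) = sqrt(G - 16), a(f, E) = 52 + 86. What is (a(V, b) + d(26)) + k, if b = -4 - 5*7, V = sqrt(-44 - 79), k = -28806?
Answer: -28668 + sqrt(10) ≈ -28665.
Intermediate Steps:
V = I*sqrt(123) (V = sqrt(-123) = I*sqrt(123) ≈ 11.091*I)
b = -39 (b = -4 - 35 = -39)
a(f, E) = 138
d(G) = sqrt(-16 + G)
(a(V, b) + d(26)) + k = (138 + sqrt(-16 + 26)) - 28806 = (138 + sqrt(10)) - 28806 = -28668 + sqrt(10)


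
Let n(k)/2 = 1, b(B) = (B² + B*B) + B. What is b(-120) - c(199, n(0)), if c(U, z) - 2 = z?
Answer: 28676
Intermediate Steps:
b(B) = B + 2*B² (b(B) = (B² + B²) + B = 2*B² + B = B + 2*B²)
n(k) = 2 (n(k) = 2*1 = 2)
c(U, z) = 2 + z
b(-120) - c(199, n(0)) = -120*(1 + 2*(-120)) - (2 + 2) = -120*(1 - 240) - 1*4 = -120*(-239) - 4 = 28680 - 4 = 28676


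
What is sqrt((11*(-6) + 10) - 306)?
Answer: I*sqrt(362) ≈ 19.026*I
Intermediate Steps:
sqrt((11*(-6) + 10) - 306) = sqrt((-66 + 10) - 306) = sqrt(-56 - 306) = sqrt(-362) = I*sqrt(362)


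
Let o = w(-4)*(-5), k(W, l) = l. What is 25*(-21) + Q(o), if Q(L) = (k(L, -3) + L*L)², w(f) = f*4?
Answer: 40921084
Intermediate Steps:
w(f) = 4*f
o = 80 (o = (4*(-4))*(-5) = -16*(-5) = 80)
Q(L) = (-3 + L²)² (Q(L) = (-3 + L*L)² = (-3 + L²)²)
25*(-21) + Q(o) = 25*(-21) + (-3 + 80²)² = -525 + (-3 + 6400)² = -525 + 6397² = -525 + 40921609 = 40921084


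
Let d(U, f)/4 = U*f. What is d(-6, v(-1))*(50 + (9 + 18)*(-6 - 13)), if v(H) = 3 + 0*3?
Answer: 33336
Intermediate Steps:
v(H) = 3 (v(H) = 3 + 0 = 3)
d(U, f) = 4*U*f (d(U, f) = 4*(U*f) = 4*U*f)
d(-6, v(-1))*(50 + (9 + 18)*(-6 - 13)) = (4*(-6)*3)*(50 + (9 + 18)*(-6 - 13)) = -72*(50 + 27*(-19)) = -72*(50 - 513) = -72*(-463) = 33336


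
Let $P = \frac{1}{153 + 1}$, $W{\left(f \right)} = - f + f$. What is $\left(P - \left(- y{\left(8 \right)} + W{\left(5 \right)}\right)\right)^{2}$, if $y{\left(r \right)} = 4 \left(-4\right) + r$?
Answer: $\frac{1515361}{23716} \approx 63.896$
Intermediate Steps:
$y{\left(r \right)} = -16 + r$
$W{\left(f \right)} = 0$
$P = \frac{1}{154} \approx 0.0064935$
$\left(P - \left(- y{\left(8 \right)} + W{\left(5 \right)}\right)\right)^{2} = \left(\frac{1}{154} + \left(\left(-16 + 8\right) - 0\right)\right)^{2} = \left(\frac{1}{154} + \left(-8 + 0\right)\right)^{2} = \left(\frac{1}{154} - 8\right)^{2} = \left(- \frac{1231}{154}\right)^{2} = \frac{1515361}{23716}$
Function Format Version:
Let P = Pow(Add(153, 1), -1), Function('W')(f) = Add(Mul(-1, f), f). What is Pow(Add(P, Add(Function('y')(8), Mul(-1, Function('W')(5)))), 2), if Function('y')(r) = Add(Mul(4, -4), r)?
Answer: Rational(1515361, 23716) ≈ 63.896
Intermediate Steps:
Function('y')(r) = Add(-16, r)
Function('W')(f) = 0
P = Rational(1, 154) (P = Pow(154, -1) = Rational(1, 154) ≈ 0.0064935)
Pow(Add(P, Add(Function('y')(8), Mul(-1, Function('W')(5)))), 2) = Pow(Add(Rational(1, 154), Add(Add(-16, 8), Mul(-1, 0))), 2) = Pow(Add(Rational(1, 154), Add(-8, 0)), 2) = Pow(Add(Rational(1, 154), -8), 2) = Pow(Rational(-1231, 154), 2) = Rational(1515361, 23716)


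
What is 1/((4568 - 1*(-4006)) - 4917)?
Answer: 1/3657 ≈ 0.00027345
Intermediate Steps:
1/((4568 - 1*(-4006)) - 4917) = 1/((4568 + 4006) - 4917) = 1/(8574 - 4917) = 1/3657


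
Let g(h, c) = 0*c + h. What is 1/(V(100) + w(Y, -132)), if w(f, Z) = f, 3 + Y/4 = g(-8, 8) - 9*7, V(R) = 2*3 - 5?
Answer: -1/295 ≈ -0.0033898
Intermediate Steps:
g(h, c) = h (g(h, c) = 0 + h = h)
V(R) = 1 (V(R) = 6 - 5 = 1)
Y = -296 (Y = -12 + 4*(-8 - 9*7) = -12 + 4*(-8 - 1*63) = -12 + 4*(-8 - 63) = -12 + 4*(-71) = -12 - 284 = -296)
1/(V(100) + w(Y, -132)) = 1/(1 - 296) = 1/(-295) = -1/295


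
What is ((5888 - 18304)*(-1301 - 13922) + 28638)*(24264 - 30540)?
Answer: -1186398760056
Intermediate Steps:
((5888 - 18304)*(-1301 - 13922) + 28638)*(24264 - 30540) = (-12416*(-15223) + 28638)*(-6276) = (189008768 + 28638)*(-6276) = 189037406*(-6276) = -1186398760056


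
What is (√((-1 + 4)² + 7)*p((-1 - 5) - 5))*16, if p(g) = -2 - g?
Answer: 576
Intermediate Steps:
(√((-1 + 4)² + 7)*p((-1 - 5) - 5))*16 = (√((-1 + 4)² + 7)*(-2 - ((-1 - 5) - 5)))*16 = (√(3² + 7)*(-2 - (-6 - 5)))*16 = (√(9 + 7)*(-2 - 1*(-11)))*16 = (√16*(-2 + 11))*16 = (4*9)*16 = 36*16 = 576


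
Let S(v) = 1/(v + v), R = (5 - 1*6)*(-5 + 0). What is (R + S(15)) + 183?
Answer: 5641/30 ≈ 188.03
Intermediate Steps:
R = 5 (R = (5 - 6)*(-5) = -1*(-5) = 5)
S(v) = 1/(2*v)
(R + S(15)) + 183 = (5 + (½)/15) + 183 = (5 + (½)*(1/15)) + 183 = (5 + 1/30) + 183 = 151/30 + 183 = 5641/30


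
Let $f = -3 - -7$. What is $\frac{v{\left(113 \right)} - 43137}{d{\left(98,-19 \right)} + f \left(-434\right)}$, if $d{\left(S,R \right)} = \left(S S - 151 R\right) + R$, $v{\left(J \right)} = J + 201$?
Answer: $- \frac{42823}{10718} \approx -3.9954$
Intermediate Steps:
$v{\left(J \right)} = 201 + J$
$d{\left(S,R \right)} = S^{2} - 150 R$ ($d{\left(S,R \right)} = \left(S^{2} - 151 R\right) + R = S^{2} - 150 R$)
$f = 4$ ($f = -3 + 7 = 4$)
$\frac{v{\left(113 \right)} - 43137}{d{\left(98,-19 \right)} + f \left(-434\right)} = \frac{\left(201 + 113\right) - 43137}{\left(98^{2} - -2850\right) + 4 \left(-434\right)} = \frac{314 - 43137}{\left(9604 + 2850\right) - 1736} = - \frac{42823}{12454 - 1736} = - \frac{42823}{10718}$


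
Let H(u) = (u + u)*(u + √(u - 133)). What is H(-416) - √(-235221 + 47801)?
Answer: 346112 - 2496*I*√61 - 2*I*√46855 ≈ 3.4611e+5 - 19927.0*I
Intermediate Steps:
H(u) = 2*u*(u + √(-133 + u)) (H(u) = (2*u)*(u + √(-133 + u)) = 2*u*(u + √(-133 + u)))
H(-416) - √(-235221 + 47801) = 2*(-416)*(-416 + √(-133 - 416)) - √(-235221 + 47801) = 2*(-416)*(-416 + √(-549)) - √(-187420) = 2*(-416)*(-416 + 3*I*√61) - 2*I*√46855 = (346112 - 2496*I*√61) - 2*I*√46855 = 346112 - 2496*I*√61 - 2*I*√46855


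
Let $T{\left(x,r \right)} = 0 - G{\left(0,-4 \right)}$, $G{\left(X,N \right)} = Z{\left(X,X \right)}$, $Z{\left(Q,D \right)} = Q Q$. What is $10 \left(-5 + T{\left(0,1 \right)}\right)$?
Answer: $-50$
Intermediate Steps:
$Z{\left(Q,D \right)} = Q^{2}$
$G{\left(X,N \right)} = X^{2}$
$T{\left(x,r \right)} = 0$ ($T{\left(x,r \right)} = 0 - 0^{2} = 0 - 0 = 0 + 0 = 0$)
$10 \left(-5 + T{\left(0,1 \right)}\right) = 10 \left(-5 + 0\right) = 10 \left(-5\right) = -50$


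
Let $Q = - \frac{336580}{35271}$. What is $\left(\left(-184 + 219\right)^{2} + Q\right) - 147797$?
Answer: $- \frac{5170077592}{35271} \approx -1.4658 \cdot 10^{5}$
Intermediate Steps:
$Q = - \frac{336580}{35271}$ ($Q = \left(-336580\right) \frac{1}{35271} = - \frac{336580}{35271} \approx -9.5427$)
$\left(\left(-184 + 219\right)^{2} + Q\right) - 147797 = \left(\left(-184 + 219\right)^{2} - \frac{336580}{35271}\right) - 147797 = \left(35^{2} - \frac{336580}{35271}\right) - 147797 = \left(1225 - \frac{336580}{35271}\right) - 147797 = \frac{42870395}{35271} - 147797 = - \frac{5170077592}{35271}$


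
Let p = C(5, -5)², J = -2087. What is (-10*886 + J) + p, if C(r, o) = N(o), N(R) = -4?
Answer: -10931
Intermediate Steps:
C(r, o) = -4
p = 16 (p = (-4)² = 16)
(-10*886 + J) + p = (-10*886 - 2087) + 16 = (-8860 - 2087) + 16 = -10947 + 16 = -10931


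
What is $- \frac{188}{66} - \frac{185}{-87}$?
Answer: $- \frac{691}{957} \approx -0.72205$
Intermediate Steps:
$- \frac{188}{66} - \frac{185}{-87} = \left(-188\right) \frac{1}{66} - - \frac{185}{87} = - \frac{94}{33} + \frac{185}{87} = - \frac{691}{957}$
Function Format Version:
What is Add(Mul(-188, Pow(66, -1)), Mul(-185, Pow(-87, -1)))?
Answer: Rational(-691, 957) ≈ -0.72205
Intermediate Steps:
Add(Mul(-188, Pow(66, -1)), Mul(-185, Pow(-87, -1))) = Add(Mul(-188, Rational(1, 66)), Mul(-185, Rational(-1, 87))) = Add(Rational(-94, 33), Rational(185, 87)) = Rational(-691, 957)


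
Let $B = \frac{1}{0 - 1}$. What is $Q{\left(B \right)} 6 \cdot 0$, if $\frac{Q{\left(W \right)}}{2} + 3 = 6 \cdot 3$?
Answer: $0$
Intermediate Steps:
$B = -1$ ($B = \frac{1}{-1} = -1$)
$Q{\left(W \right)} = 30$ ($Q{\left(W \right)} = -6 + 2 \cdot 6 \cdot 3 = -6 + 2 \cdot 18 = -6 + 36 = 30$)
$Q{\left(B \right)} 6 \cdot 0 = 30 \cdot 6 \cdot 0 = 30 \cdot 0 = 0$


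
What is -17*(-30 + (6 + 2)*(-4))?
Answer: 1054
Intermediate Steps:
-17*(-30 + (6 + 2)*(-4)) = -17*(-30 + 8*(-4)) = -17*(-30 - 32) = -17*(-62) = 1054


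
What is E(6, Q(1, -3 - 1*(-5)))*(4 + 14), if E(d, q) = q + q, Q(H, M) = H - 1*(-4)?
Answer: 180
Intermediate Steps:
Q(H, M) = 4 + H (Q(H, M) = H + 4 = 4 + H)
E(d, q) = 2*q
E(6, Q(1, -3 - 1*(-5)))*(4 + 14) = (2*(4 + 1))*(4 + 14) = (2*5)*18 = 10*18 = 180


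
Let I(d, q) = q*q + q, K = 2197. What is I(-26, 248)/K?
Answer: 61752/2197 ≈ 28.107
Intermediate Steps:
I(d, q) = q + q**2 (I(d, q) = q**2 + q = q + q**2)
I(-26, 248)/K = (248*(1 + 248))/2197 = (248*249)*(1/2197) = 61752*(1/2197) = 61752/2197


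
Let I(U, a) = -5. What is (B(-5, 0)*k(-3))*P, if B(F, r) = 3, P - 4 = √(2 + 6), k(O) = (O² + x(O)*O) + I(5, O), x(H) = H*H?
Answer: -276 - 138*√2 ≈ -471.16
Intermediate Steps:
x(H) = H²
k(O) = -5 + O² + O³ (k(O) = (O² + O²*O) - 5 = (O² + O³) - 5 = -5 + O² + O³)
P = 4 + 2*√2 (P = 4 + √(2 + 6) = 4 + √8 = 4 + 2*√2 ≈ 6.8284)
(B(-5, 0)*k(-3))*P = (3*(-5 + (-3)² + (-3)³))*(4 + 2*√2) = (3*(-5 + 9 - 27))*(4 + 2*√2) = (3*(-23))*(4 + 2*√2) = -69*(4 + 2*√2) = -276 - 138*√2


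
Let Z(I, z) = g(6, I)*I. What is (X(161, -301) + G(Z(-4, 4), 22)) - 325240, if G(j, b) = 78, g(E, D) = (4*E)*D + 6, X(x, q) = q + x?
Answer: -325302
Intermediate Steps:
g(E, D) = 6 + 4*D*E (g(E, D) = 4*D*E + 6 = 6 + 4*D*E)
Z(I, z) = I*(6 + 24*I) (Z(I, z) = (6 + 4*I*6)*I = (6 + 24*I)*I = I*(6 + 24*I))
(X(161, -301) + G(Z(-4, 4), 22)) - 325240 = ((-301 + 161) + 78) - 325240 = (-140 + 78) - 325240 = -62 - 325240 = -325302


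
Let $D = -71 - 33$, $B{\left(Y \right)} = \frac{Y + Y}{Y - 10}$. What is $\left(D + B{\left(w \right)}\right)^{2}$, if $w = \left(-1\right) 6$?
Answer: $\frac{170569}{16} \approx 10661.0$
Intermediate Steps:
$w = -6$
$B{\left(Y \right)} = \frac{2 Y}{-10 + Y}$
$D = -104$ ($D = -71 - 33 = -104$)
$\left(D + B{\left(w \right)}\right)^{2} = \left(-104 + 2 \left(-6\right) \frac{1}{-10 - 6}\right)^{2} = \left(-104 + 2 \left(-6\right) \frac{1}{-16}\right)^{2} = \left(-104 + 2 \left(-6\right) \left(- \frac{1}{16}\right)\right)^{2} = \left(-104 + \frac{3}{4}\right)^{2} = \left(- \frac{413}{4}\right)^{2} = \frac{170569}{16}$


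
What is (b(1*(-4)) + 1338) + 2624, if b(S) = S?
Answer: 3958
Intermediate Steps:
(b(1*(-4)) + 1338) + 2624 = (1*(-4) + 1338) + 2624 = (-4 + 1338) + 2624 = 1334 + 2624 = 3958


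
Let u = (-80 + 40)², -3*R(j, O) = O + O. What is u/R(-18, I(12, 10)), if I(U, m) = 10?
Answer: -240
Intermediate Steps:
R(j, O) = -2*O/3 (R(j, O) = -(O + O)/3 = -2*O/3)
u = 1600 (u = (-40)² = 1600)
u/R(-18, I(12, 10)) = 1600/((-⅔*10)) = 1600/(-20/3) = 1600*(-3/20) = -240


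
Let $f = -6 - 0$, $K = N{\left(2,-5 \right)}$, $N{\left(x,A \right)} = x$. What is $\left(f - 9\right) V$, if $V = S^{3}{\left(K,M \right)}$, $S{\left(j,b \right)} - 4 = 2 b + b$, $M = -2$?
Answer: $120$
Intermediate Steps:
$K = 2$
$S{\left(j,b \right)} = 4 + 3 b$ ($S{\left(j,b \right)} = 4 + \left(2 b + b\right) = 4 + 3 b$)
$f = -6$ ($f = -6 + 0 = -6$)
$V = -8$ ($V = \left(4 + 3 \left(-2\right)\right)^{3} = \left(4 - 6\right)^{3} = \left(-2\right)^{3} = -8$)
$\left(f - 9\right) V = \left(-6 - 9\right) \left(-8\right) = \left(-15\right) \left(-8\right) = 120$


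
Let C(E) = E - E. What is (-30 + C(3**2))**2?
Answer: 900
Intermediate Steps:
C(E) = 0
(-30 + C(3**2))**2 = (-30 + 0)**2 = (-30)**2 = 900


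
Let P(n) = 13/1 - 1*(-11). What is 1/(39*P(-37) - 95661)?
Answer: -1/94725 ≈ -1.0557e-5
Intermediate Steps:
P(n) = 24 (P(n) = 13*1 + 11 = 13 + 11 = 24)
1/(39*P(-37) - 95661) = 1/(39*24 - 95661) = 1/(936 - 95661) = 1/(-94725) = -1/94725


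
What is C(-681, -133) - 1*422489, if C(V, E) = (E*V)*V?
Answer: -62102702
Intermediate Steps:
C(V, E) = E*V**2
C(-681, -133) - 1*422489 = -133*(-681)**2 - 1*422489 = -133*463761 - 422489 = -61680213 - 422489 = -62102702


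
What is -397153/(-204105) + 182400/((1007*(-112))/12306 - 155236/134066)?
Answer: -219335121998813129/12414565590735 ≈ -17668.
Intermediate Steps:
-397153/(-204105) + 182400/((1007*(-112))/12306 - 155236/134066) = -397153*(-1/204105) + 182400/(-112784*1/12306 - 155236*1/134066) = 397153/204105 + 182400/(-8056/879 - 77618/67033) = 397153/204105 + 182400/(-608244070/58922007) = 397153/204105 + 182400*(-58922007/608244070) = 397153/204105 - 1074737407680/60824407 = -219335121998813129/12414565590735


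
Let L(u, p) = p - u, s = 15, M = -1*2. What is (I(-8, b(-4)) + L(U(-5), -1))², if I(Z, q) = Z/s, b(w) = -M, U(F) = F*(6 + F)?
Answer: 2704/225 ≈ 12.018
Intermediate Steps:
M = -2
b(w) = 2 (b(w) = -1*(-2) = 2)
I(Z, q) = Z/15
(I(-8, b(-4)) + L(U(-5), -1))² = ((1/15)*(-8) + (-1 - (-5)*(6 - 5)))² = (-8/15 + (-1 - (-5)))² = (-8/15 + (-1 - 1*(-5)))² = (-8/15 + (-1 + 5))² = (-8/15 + 4)² = (52/15)² = 2704/225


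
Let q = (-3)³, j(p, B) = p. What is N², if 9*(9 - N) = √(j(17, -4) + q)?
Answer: (81 - I*√10)²/81 ≈ 80.877 - 6.3246*I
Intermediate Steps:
q = -27
N = 9 - I*√10/9 (N = 9 - √(17 - 27)/9 = 9 - I*√10/9 ≈ 9.0 - 0.35136*I)
N² = (9 - I*√10/9)²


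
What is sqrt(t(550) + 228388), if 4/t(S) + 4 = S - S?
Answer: sqrt(228387) ≈ 477.90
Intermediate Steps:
t(S) = -1 (t(S) = 4/(-4 + (S - S)) = 4/(-4 + 0) = 4/(-4) = 4*(-1/4) = -1)
sqrt(t(550) + 228388) = sqrt(-1 + 228388) = sqrt(228387)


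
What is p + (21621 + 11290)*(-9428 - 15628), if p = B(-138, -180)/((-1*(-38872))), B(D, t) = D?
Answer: -16027275759045/19436 ≈ -8.2462e+8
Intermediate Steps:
p = -69/19436 (p = -138/((-1*(-38872))) = -138/38872 = -138*1/38872 = -69/19436 ≈ -0.0035501)
p + (21621 + 11290)*(-9428 - 15628) = -69/19436 + (21621 + 11290)*(-9428 - 15628) = -69/19436 + 32911*(-25056) = -69/19436 - 824618016 = -16027275759045/19436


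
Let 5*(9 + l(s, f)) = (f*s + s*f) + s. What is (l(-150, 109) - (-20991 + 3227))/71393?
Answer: 11185/71393 ≈ 0.15667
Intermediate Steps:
l(s, f) = -9 + s/5 + 2*f*s/5 (l(s, f) = -9 + ((f*s + s*f) + s)/5 = -9 + ((f*s + f*s) + s)/5 = -9 + (2*f*s + s)/5 = -9 + (s + 2*f*s)/5 = -9 + (s/5 + 2*f*s/5) = -9 + s/5 + 2*f*s/5)
(l(-150, 109) - (-20991 + 3227))/71393 = ((-9 + (1/5)*(-150) + (2/5)*109*(-150)) - (-20991 + 3227))/71393 = ((-9 - 30 - 6540) - 1*(-17764))*(1/71393) = (-6579 + 17764)*(1/71393) = 11185*(1/71393) = 11185/71393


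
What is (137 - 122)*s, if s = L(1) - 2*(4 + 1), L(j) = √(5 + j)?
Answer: -150 + 15*√6 ≈ -113.26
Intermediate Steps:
s = -10 + √6 (s = √(5 + 1) - 2*(4 + 1) = √6 - 2*5 = √6 - 10 = -10 + √6 ≈ -7.5505)
(137 - 122)*s = (137 - 122)*(-10 + √6) = 15*(-10 + √6) = -150 + 15*√6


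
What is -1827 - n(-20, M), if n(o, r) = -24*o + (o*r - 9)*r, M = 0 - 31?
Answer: 16634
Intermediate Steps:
M = -31
n(o, r) = -24*o + r*(-9 + o*r) (n(o, r) = -24*o + (-9 + o*r)*r = -24*o + r*(-9 + o*r))
-1827 - n(-20, M) = -1827 - (-24*(-20) - 9*(-31) - 20*(-31)²) = -1827 - (480 + 279 - 20*961) = -1827 - (480 + 279 - 19220) = -1827 - 1*(-18461) = -1827 + 18461 = 16634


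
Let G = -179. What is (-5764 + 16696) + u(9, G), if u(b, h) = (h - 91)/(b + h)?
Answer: 185871/17 ≈ 10934.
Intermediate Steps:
u(b, h) = (-91 + h)/(b + h)
(-5764 + 16696) + u(9, G) = (-5764 + 16696) + (-91 - 179)/(9 - 179) = 10932 - 270/(-170) = 10932 - 1/170*(-270) = 10932 + 27/17 = 185871/17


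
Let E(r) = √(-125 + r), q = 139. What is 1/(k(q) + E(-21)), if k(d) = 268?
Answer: 134/35985 - I*√146/71970 ≈ 0.0037238 - 0.00016789*I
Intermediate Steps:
1/(k(q) + E(-21)) = 1/(268 + √(-125 - 21)) = 1/(268 + √(-146)) = 1/(268 + I*√146)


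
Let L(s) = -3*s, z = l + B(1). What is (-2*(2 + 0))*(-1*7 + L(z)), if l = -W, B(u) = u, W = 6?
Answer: -32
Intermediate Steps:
l = -6 (l = -1*6 = -6)
z = -5 (z = -6 + 1 = -5)
(-2*(2 + 0))*(-1*7 + L(z)) = (-2*(2 + 0))*(-1*7 - 3*(-5)) = (-2*2)*(-7 + 15) = -4*8 = -32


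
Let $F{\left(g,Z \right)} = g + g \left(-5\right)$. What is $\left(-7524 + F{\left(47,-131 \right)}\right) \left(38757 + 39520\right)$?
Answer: $-603672224$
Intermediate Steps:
$F{\left(g,Z \right)} = - 4 g$ ($F{\left(g,Z \right)} = g - 5 g = - 4 g$)
$\left(-7524 + F{\left(47,-131 \right)}\right) \left(38757 + 39520\right) = \left(-7524 - 188\right) \left(38757 + 39520\right) = \left(-7524 - 188\right) 78277 = \left(-7712\right) 78277 = -603672224$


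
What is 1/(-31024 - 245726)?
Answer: -1/276750 ≈ -3.6134e-6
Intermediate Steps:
1/(-31024 - 245726) = 1/(-276750) = -1/276750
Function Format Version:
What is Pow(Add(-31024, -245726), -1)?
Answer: Rational(-1, 276750) ≈ -3.6134e-6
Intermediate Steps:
Pow(Add(-31024, -245726), -1) = Pow(-276750, -1) = Rational(-1, 276750)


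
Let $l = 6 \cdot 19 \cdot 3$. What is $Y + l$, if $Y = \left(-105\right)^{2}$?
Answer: $11367$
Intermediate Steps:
$Y = 11025$
$l = 342$ ($l = 114 \cdot 3 = 342$)
$Y + l = 11025 + 342 = 11367$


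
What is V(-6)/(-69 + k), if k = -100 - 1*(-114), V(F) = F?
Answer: 6/55 ≈ 0.10909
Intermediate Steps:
k = 14 (k = -100 + 114 = 14)
V(-6)/(-69 + k) = -6/(-69 + 14) = -6/(-55) = -1/55*(-6) = 6/55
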